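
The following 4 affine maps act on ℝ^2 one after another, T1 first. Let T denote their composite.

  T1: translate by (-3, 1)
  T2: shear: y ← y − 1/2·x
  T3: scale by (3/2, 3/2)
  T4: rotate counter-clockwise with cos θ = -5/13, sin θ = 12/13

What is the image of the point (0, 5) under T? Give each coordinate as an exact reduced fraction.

T1 translate by (-3, 1): (0, 5) → (-3, 6)
T2 shear: y ← y − 1/2·x: (-3, 6) → (-3, 15/2)
T3 scale by (3/2, 3/2): (-3, 15/2) → (-9/2, 45/4)
T4 rotate counter-clockwise with cos θ = -5/13, sin θ = 12/13: (-9/2, 45/4) → (-225/26, -441/52)

T(p) = (-225/26, -441/52)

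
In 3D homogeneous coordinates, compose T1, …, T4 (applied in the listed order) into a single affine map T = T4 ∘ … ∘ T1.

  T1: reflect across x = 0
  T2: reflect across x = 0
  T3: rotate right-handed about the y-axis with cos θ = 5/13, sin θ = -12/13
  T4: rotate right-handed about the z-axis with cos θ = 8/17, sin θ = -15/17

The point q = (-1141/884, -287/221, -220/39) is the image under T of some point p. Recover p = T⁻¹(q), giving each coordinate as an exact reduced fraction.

p = (-5, -7/4, -8/3)

T1 = [-1 0 0 0; 0 1 0 0; 0 0 1 0; 0 0 0 1]
T2·T1 = [1 0 0 0; 0 1 0 0; 0 0 1 0; 0 0 0 1]
T3·…·T1 = [5/13 0 -12/13 0; 0 1 0 0; 12/13 0 5/13 0; 0 0 0 1]
T4·…·T1 = [40/221 15/17 -96/221 0; -75/221 8/17 180/221 0; 12/13 0 5/13 0; 0 0 0 1]
det M = 1; M⁻¹ = [40/221 -75/221 12/13 0; 15/17 8/17 0 0; -96/221 180/221 5/13 0; 0 0 0 1]
M⁻¹ · (-1141/884, -287/221, -220/39)ᵀ = (-5, -7/4, -8/3)ᵀ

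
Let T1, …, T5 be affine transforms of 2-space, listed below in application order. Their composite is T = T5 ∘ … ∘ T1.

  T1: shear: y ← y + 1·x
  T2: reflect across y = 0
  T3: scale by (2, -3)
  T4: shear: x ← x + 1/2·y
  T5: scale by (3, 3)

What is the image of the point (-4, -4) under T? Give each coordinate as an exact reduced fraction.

T(p) = (-60, -72)

T1 shear: y ← y + 1·x: (-4, -4) → (-4, -8)
T2 reflect across y = 0: (-4, -8) → (-4, 8)
T3 scale by (2, -3): (-4, 8) → (-8, -24)
T4 shear: x ← x + 1/2·y: (-8, -24) → (-20, -24)
T5 scale by (3, 3): (-20, -24) → (-60, -72)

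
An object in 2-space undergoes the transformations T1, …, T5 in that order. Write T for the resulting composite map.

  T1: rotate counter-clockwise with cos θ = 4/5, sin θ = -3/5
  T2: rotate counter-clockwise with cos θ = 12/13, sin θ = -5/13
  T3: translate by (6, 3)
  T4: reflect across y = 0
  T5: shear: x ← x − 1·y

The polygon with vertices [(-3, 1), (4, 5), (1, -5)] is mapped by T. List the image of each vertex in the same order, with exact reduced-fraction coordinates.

image vertices: (743/65, -396/65), (938/65, -136/65), (9/5, 2/5)

T1 rotate counter-clockwise with cos θ = 4/5, sin θ = -3/5: (-3, 1) → (-9/5, 13/5); (4, 5) → (31/5, 8/5); (1, -5) → (-11/5, -23/5)
T2 rotate counter-clockwise with cos θ = 12/13, sin θ = -5/13: (-9/5, 13/5) → (-43/65, 201/65); (31/5, 8/5) → (412/65, -59/65); (-11/5, -23/5) → (-19/5, -17/5)
T3 translate by (6, 3): (-43/65, 201/65) → (347/65, 396/65); (412/65, -59/65) → (802/65, 136/65); (-19/5, -17/5) → (11/5, -2/5)
T4 reflect across y = 0: (347/65, 396/65) → (347/65, -396/65); (802/65, 136/65) → (802/65, -136/65); (11/5, -2/5) → (11/5, 2/5)
T5 shear: x ← x − 1·y: (347/65, -396/65) → (743/65, -396/65); (802/65, -136/65) → (938/65, -136/65); (11/5, 2/5) → (9/5, 2/5)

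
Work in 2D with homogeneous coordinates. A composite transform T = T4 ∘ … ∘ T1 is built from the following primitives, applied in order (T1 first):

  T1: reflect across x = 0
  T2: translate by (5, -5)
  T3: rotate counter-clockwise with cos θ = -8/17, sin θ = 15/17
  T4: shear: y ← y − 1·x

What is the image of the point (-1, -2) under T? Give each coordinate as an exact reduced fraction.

T1 reflect across x = 0: (-1, -2) → (1, -2)
T2 translate by (5, -5): (1, -2) → (6, -7)
T3 rotate counter-clockwise with cos θ = -8/17, sin θ = 15/17: (6, -7) → (57/17, 146/17)
T4 shear: y ← y − 1·x: (57/17, 146/17) → (57/17, 89/17)

T(p) = (57/17, 89/17)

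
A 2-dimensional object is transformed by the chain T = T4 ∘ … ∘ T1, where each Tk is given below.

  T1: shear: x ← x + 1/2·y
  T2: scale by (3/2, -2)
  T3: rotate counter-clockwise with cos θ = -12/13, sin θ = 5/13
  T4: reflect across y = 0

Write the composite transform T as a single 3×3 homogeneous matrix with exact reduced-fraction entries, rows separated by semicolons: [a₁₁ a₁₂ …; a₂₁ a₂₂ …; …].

T1 = [1 1/2 0; 0 1 0; 0 0 1]
T2·T1 = [3/2 3/4 0; 0 -2 0; 0 0 1]
T3·…·T1 = [-18/13 1/13 0; 15/26 111/52 0; 0 0 1]
T4·…·T1 = [-18/13 1/13 0; -15/26 -111/52 0; 0 0 1]

T = [-18/13 1/13 0; -15/26 -111/52 0; 0 0 1]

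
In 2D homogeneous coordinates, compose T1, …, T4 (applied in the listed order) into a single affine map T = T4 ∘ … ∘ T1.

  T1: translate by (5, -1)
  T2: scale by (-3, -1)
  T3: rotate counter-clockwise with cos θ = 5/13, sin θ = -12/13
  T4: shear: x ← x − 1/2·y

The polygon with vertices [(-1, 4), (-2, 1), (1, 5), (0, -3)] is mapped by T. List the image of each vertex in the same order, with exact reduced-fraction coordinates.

T1 translate by (5, -1): (-1, 4) → (4, 3); (-2, 1) → (3, 0); (1, 5) → (6, 4); (0, -3) → (5, -4)
T2 scale by (-3, -1): (4, 3) → (-12, -3); (3, 0) → (-9, 0); (6, 4) → (-18, -4); (5, -4) → (-15, 4)
T3 rotate counter-clockwise with cos θ = 5/13, sin θ = -12/13: (-12, -3) → (-96/13, 129/13); (-9, 0) → (-45/13, 108/13); (-18, -4) → (-138/13, 196/13); (-15, 4) → (-27/13, 200/13)
T4 shear: x ← x − 1/2·y: (-96/13, 129/13) → (-321/26, 129/13); (-45/13, 108/13) → (-99/13, 108/13); (-138/13, 196/13) → (-236/13, 196/13); (-27/13, 200/13) → (-127/13, 200/13)

image vertices: (-321/26, 129/13), (-99/13, 108/13), (-236/13, 196/13), (-127/13, 200/13)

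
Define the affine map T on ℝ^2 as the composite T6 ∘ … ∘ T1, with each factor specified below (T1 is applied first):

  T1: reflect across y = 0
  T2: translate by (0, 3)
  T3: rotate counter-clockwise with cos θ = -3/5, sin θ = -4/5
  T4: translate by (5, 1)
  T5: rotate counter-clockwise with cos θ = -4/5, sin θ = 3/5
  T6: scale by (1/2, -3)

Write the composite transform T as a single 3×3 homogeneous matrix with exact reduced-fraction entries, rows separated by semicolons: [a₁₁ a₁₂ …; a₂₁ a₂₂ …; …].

T1 = [1 0 0; 0 -1 0; 0 0 1]
T2·T1 = [1 0 0; 0 -1 3; 0 0 1]
T3·…·T1 = [-3/5 -4/5 12/5; -4/5 3/5 -9/5; 0 0 1]
T4·…·T1 = [-3/5 -4/5 37/5; -4/5 3/5 -4/5; 0 0 1]
T5·…·T1 = [24/25 7/25 -136/25; 7/25 -24/25 127/25; 0 0 1]
T6·…·T1 = [12/25 7/50 -68/25; -21/25 72/25 -381/25; 0 0 1]

T = [12/25 7/50 -68/25; -21/25 72/25 -381/25; 0 0 1]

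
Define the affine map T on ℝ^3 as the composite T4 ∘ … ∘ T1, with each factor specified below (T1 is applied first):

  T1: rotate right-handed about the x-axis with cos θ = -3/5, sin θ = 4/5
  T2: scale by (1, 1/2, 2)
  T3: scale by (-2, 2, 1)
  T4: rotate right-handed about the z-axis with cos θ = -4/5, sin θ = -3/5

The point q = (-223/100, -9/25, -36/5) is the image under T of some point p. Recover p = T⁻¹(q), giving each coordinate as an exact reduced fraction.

T1 = [1 0 0 0; 0 -3/5 -4/5 0; 0 4/5 -3/5 0; 0 0 0 1]
T2·T1 = [1 0 0 0; 0 -3/10 -2/5 0; 0 8/5 -6/5 0; 0 0 0 1]
T3·…·T1 = [-2 0 0 0; 0 -3/5 -4/5 0; 0 8/5 -6/5 0; 0 0 0 1]
T4·…·T1 = [8/5 -9/25 -12/25 0; 6/5 12/25 16/25 0; 0 8/5 -6/5 0; 0 0 0 1]
det M = -4; M⁻¹ = [2/5 3/10 0 0; -9/25 12/25 2/5 0; -12/25 16/25 -3/10 0; 0 0 0 1]
M⁻¹ · (-223/100, -9/25, -36/5)ᵀ = (-1, -9/4, 3)ᵀ

p = (-1, -9/4, 3)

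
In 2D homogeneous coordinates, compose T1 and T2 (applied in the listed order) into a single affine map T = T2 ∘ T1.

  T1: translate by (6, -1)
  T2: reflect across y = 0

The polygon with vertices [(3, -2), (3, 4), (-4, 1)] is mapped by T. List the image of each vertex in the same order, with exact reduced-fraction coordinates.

image vertices: (9, 3), (9, -3), (2, 0)

T1 translate by (6, -1): (3, -2) → (9, -3); (3, 4) → (9, 3); (-4, 1) → (2, 0)
T2 reflect across y = 0: (9, -3) → (9, 3); (9, 3) → (9, -3); (2, 0) → (2, 0)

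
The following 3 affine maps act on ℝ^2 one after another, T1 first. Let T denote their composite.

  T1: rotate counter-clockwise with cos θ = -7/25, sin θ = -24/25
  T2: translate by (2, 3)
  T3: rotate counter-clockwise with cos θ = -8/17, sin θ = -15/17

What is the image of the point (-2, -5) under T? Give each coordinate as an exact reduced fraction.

T1 rotate counter-clockwise with cos θ = -7/25, sin θ = -24/25: (-2, -5) → (-106/25, 83/25)
T2 translate by (2, 3): (-106/25, 83/25) → (-56/25, 158/25)
T3 rotate counter-clockwise with cos θ = -8/17, sin θ = -15/17: (-56/25, 158/25) → (2818/425, -424/425)

T(p) = (2818/425, -424/425)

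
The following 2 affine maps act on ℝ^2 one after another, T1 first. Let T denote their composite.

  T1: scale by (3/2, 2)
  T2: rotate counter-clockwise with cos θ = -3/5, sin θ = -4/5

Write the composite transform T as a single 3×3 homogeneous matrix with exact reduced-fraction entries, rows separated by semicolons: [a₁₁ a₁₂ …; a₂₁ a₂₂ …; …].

T = [-9/10 8/5 0; -6/5 -6/5 0; 0 0 1]

T1 = [3/2 0 0; 0 2 0; 0 0 1]
T2·T1 = [-9/10 8/5 0; -6/5 -6/5 0; 0 0 1]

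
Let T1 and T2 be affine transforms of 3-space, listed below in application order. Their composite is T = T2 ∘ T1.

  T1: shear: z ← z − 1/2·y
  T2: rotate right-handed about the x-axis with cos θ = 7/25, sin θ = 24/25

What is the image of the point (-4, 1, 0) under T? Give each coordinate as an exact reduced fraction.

T(p) = (-4, 19/25, 41/50)

T1 shear: z ← z − 1/2·y: (-4, 1, 0) → (-4, 1, -1/2)
T2 rotate right-handed about the x-axis with cos θ = 7/25, sin θ = 24/25: (-4, 1, -1/2) → (-4, 19/25, 41/50)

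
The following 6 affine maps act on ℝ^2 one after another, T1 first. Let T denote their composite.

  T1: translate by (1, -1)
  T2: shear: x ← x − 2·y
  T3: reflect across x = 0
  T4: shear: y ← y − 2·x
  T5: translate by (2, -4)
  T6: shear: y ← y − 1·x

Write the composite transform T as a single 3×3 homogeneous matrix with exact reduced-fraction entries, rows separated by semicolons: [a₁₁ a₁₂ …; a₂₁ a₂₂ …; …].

T1 = [1 0 1; 0 1 -1; 0 0 1]
T2·T1 = [1 -2 3; 0 1 -1; 0 0 1]
T3·…·T1 = [-1 2 -3; 0 1 -1; 0 0 1]
T4·…·T1 = [-1 2 -3; 2 -3 5; 0 0 1]
T5·…·T1 = [-1 2 -1; 2 -3 1; 0 0 1]
T6·…·T1 = [-1 2 -1; 3 -5 2; 0 0 1]

T = [-1 2 -1; 3 -5 2; 0 0 1]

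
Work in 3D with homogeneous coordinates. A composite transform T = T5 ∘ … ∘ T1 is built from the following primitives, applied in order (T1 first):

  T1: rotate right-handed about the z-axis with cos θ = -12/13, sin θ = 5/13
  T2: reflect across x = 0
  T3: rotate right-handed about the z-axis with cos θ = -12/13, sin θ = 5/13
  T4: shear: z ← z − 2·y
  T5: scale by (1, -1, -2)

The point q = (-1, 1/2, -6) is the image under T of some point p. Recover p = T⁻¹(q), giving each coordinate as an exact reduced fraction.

T1 = [-12/13 -5/13 0 0; 5/13 -12/13 0 0; 0 0 1 0; 0 0 0 1]
T2·T1 = [12/13 5/13 0 0; 5/13 -12/13 0 0; 0 0 1 0; 0 0 0 1]
T3·…·T1 = [-1 0 0 0; 0 1 0 0; 0 0 1 0; 0 0 0 1]
T4·…·T1 = [-1 0 0 0; 0 1 0 0; 0 -2 1 0; 0 0 0 1]
T5·…·T1 = [-1 0 0 0; 0 -1 0 0; 0 4 -2 0; 0 0 0 1]
det M = -2; M⁻¹ = [-1 0 0 0; 0 -1 0 0; 0 -2 -1/2 0; 0 0 0 1]
M⁻¹ · (-1, 1/2, -6)ᵀ = (1, -1/2, 2)ᵀ

p = (1, -1/2, 2)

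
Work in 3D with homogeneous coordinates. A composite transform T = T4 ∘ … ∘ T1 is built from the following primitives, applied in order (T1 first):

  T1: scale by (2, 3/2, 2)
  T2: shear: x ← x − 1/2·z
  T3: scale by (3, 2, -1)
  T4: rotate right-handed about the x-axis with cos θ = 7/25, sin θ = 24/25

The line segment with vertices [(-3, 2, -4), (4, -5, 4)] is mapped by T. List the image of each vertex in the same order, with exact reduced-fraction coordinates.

image vertices: (-6, -6, 8), (12, 87/25, -416/25)

T1 scale by (2, 3/2, 2): (-3, 2, -4) → (-6, 3, -8); (4, -5, 4) → (8, -15/2, 8)
T2 shear: x ← x − 1/2·z: (-6, 3, -8) → (-2, 3, -8); (8, -15/2, 8) → (4, -15/2, 8)
T3 scale by (3, 2, -1): (-2, 3, -8) → (-6, 6, 8); (4, -15/2, 8) → (12, -15, -8)
T4 rotate right-handed about the x-axis with cos θ = 7/25, sin θ = 24/25: (-6, 6, 8) → (-6, -6, 8); (12, -15, -8) → (12, 87/25, -416/25)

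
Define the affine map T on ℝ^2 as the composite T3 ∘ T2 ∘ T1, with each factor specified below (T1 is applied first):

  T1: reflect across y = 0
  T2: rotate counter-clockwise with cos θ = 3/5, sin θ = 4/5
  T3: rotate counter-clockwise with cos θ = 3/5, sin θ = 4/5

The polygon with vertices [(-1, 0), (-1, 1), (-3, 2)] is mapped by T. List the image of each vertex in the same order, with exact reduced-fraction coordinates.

T1 reflect across y = 0: (-1, 0) → (-1, 0); (-1, 1) → (-1, -1); (-3, 2) → (-3, -2)
T2 rotate counter-clockwise with cos θ = 3/5, sin θ = 4/5: (-1, 0) → (-3/5, -4/5); (-1, -1) → (1/5, -7/5); (-3, -2) → (-1/5, -18/5)
T3 rotate counter-clockwise with cos θ = 3/5, sin θ = 4/5: (-3/5, -4/5) → (7/25, -24/25); (1/5, -7/5) → (31/25, -17/25); (-1/5, -18/5) → (69/25, -58/25)

image vertices: (7/25, -24/25), (31/25, -17/25), (69/25, -58/25)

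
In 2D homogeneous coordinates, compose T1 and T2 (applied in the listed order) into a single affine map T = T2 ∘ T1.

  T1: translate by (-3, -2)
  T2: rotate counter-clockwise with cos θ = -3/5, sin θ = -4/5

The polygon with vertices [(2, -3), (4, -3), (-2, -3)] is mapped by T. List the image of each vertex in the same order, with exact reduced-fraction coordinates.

image vertices: (-17/5, 19/5), (-23/5, 11/5), (-1, 7)

T1 translate by (-3, -2): (2, -3) → (-1, -5); (4, -3) → (1, -5); (-2, -3) → (-5, -5)
T2 rotate counter-clockwise with cos θ = -3/5, sin θ = -4/5: (-1, -5) → (-17/5, 19/5); (1, -5) → (-23/5, 11/5); (-5, -5) → (-1, 7)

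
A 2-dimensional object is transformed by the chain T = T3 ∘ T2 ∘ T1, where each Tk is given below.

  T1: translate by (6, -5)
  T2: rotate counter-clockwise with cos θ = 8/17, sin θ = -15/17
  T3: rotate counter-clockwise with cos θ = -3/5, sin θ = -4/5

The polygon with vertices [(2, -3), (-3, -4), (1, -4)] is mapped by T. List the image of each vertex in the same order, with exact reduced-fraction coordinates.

T1 translate by (6, -5): (2, -3) → (8, -8); (-3, -4) → (3, -9); (1, -4) → (7, -9)
T2 rotate counter-clockwise with cos θ = 8/17, sin θ = -15/17: (8, -8) → (-56/17, -184/17); (3, -9) → (-111/17, -117/17); (7, -9) → (-79/17, -177/17)
T3 rotate counter-clockwise with cos θ = -3/5, sin θ = -4/5: (-56/17, -184/17) → (-568/85, 776/85); (-111/17, -117/17) → (-27/17, 159/17); (-79/17, -177/17) → (-471/85, 847/85)

image vertices: (-568/85, 776/85), (-27/17, 159/17), (-471/85, 847/85)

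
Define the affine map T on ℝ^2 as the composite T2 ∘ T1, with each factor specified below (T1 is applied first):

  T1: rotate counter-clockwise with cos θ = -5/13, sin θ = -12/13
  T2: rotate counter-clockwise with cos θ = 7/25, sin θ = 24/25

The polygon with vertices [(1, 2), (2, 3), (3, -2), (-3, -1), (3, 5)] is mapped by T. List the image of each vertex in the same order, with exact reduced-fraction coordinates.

T1 rotate counter-clockwise with cos θ = -5/13, sin θ = -12/13: (1, 2) → (19/13, -22/13); (2, 3) → (2, -3); (3, -2) → (-3, -2); (-3, -1) → (3/13, 41/13); (3, 5) → (45/13, -61/13)
T2 rotate counter-clockwise with cos θ = 7/25, sin θ = 24/25: (19/13, -22/13) → (661/325, 302/325); (2, -3) → (86/25, 27/25); (-3, -2) → (27/25, -86/25); (3/13, 41/13) → (-963/325, 359/325); (45/13, -61/13) → (1779/325, 653/325)

image vertices: (661/325, 302/325), (86/25, 27/25), (27/25, -86/25), (-963/325, 359/325), (1779/325, 653/325)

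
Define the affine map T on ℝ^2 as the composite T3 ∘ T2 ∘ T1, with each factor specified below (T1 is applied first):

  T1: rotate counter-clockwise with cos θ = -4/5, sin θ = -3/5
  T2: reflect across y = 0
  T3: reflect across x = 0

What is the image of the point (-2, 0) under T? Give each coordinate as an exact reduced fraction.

T(p) = (-8/5, -6/5)

T1 rotate counter-clockwise with cos θ = -4/5, sin θ = -3/5: (-2, 0) → (8/5, 6/5)
T2 reflect across y = 0: (8/5, 6/5) → (8/5, -6/5)
T3 reflect across x = 0: (8/5, -6/5) → (-8/5, -6/5)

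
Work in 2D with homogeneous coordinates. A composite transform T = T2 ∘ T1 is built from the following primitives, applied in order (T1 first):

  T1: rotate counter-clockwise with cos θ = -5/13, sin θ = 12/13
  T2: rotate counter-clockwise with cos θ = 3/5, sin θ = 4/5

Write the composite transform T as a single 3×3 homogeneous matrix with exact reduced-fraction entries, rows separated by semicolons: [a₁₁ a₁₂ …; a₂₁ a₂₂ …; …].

T = [-63/65 -16/65 0; 16/65 -63/65 0; 0 0 1]

T1 = [-5/13 -12/13 0; 12/13 -5/13 0; 0 0 1]
T2·T1 = [-63/65 -16/65 0; 16/65 -63/65 0; 0 0 1]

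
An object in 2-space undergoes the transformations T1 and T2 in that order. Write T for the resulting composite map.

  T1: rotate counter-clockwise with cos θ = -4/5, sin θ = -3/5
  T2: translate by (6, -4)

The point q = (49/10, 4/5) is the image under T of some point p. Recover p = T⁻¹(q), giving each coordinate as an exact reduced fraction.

p = (-2, -9/2)

T1 = [-4/5 3/5 0; -3/5 -4/5 0; 0 0 1]
T2·T1 = [-4/5 3/5 6; -3/5 -4/5 -4; 0 0 1]
det M = 1; M⁻¹ = [-4/5 -3/5 12/5; 3/5 -4/5 -34/5; 0 0 1]
M⁻¹ · (49/10, 4/5)ᵀ = (-2, -9/2)ᵀ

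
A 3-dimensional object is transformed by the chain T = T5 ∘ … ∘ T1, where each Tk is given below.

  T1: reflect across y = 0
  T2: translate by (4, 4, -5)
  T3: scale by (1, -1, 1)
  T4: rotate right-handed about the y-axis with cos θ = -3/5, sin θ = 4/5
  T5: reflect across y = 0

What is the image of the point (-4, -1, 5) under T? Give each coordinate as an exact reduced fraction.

T(p) = (0, 5, 0)

T1 reflect across y = 0: (-4, -1, 5) → (-4, 1, 5)
T2 translate by (4, 4, -5): (-4, 1, 5) → (0, 5, 0)
T3 scale by (1, -1, 1): (0, 5, 0) → (0, -5, 0)
T4 rotate right-handed about the y-axis with cos θ = -3/5, sin θ = 4/5: (0, -5, 0) → (0, -5, 0)
T5 reflect across y = 0: (0, -5, 0) → (0, 5, 0)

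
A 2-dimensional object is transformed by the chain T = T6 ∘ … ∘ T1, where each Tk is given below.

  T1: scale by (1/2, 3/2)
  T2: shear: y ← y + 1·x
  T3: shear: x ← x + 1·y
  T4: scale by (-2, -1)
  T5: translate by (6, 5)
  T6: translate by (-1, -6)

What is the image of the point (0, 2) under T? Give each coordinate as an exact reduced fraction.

T1 scale by (1/2, 3/2): (0, 2) → (0, 3)
T2 shear: y ← y + 1·x: (0, 3) → (0, 3)
T3 shear: x ← x + 1·y: (0, 3) → (3, 3)
T4 scale by (-2, -1): (3, 3) → (-6, -3)
T5 translate by (6, 5): (-6, -3) → (0, 2)
T6 translate by (-1, -6): (0, 2) → (-1, -4)

T(p) = (-1, -4)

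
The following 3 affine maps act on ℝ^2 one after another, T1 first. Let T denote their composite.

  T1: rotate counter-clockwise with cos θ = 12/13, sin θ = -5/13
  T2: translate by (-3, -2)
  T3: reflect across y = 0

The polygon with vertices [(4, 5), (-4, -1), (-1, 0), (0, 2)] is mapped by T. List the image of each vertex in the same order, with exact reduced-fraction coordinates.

image vertices: (34/13, -14/13), (-92/13, 18/13), (-51/13, 21/13), (-29/13, 2/13)

T1 rotate counter-clockwise with cos θ = 12/13, sin θ = -5/13: (4, 5) → (73/13, 40/13); (-4, -1) → (-53/13, 8/13); (-1, 0) → (-12/13, 5/13); (0, 2) → (10/13, 24/13)
T2 translate by (-3, -2): (73/13, 40/13) → (34/13, 14/13); (-53/13, 8/13) → (-92/13, -18/13); (-12/13, 5/13) → (-51/13, -21/13); (10/13, 24/13) → (-29/13, -2/13)
T3 reflect across y = 0: (34/13, 14/13) → (34/13, -14/13); (-92/13, -18/13) → (-92/13, 18/13); (-51/13, -21/13) → (-51/13, 21/13); (-29/13, -2/13) → (-29/13, 2/13)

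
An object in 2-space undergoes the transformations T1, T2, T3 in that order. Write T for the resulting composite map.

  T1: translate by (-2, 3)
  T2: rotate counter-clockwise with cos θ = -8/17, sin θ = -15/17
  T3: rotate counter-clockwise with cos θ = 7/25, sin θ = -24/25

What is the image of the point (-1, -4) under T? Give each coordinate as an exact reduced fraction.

T(p) = (267/85, 31/85)

T1 translate by (-2, 3): (-1, -4) → (-3, -1)
T2 rotate counter-clockwise with cos θ = -8/17, sin θ = -15/17: (-3, -1) → (9/17, 53/17)
T3 rotate counter-clockwise with cos θ = 7/25, sin θ = -24/25: (9/17, 53/17) → (267/85, 31/85)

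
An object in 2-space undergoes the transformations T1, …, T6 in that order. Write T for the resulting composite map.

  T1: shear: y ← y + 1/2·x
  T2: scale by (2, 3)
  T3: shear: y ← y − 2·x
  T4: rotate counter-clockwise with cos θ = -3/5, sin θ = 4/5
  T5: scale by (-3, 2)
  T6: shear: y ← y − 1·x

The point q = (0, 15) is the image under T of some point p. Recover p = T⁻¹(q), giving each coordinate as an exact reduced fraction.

T1 = [1 0 0; 1/2 1 0; 0 0 1]
T2·T1 = [2 0 0; 3/2 3 0; 0 0 1]
T3·…·T1 = [2 0 0; -5/2 3 0; 0 0 1]
T4·…·T1 = [4/5 -12/5 0; 31/10 -9/5 0; 0 0 1]
T5·…·T1 = [-12/5 36/5 0; 31/5 -18/5 0; 0 0 1]
T6·…·T1 = [-12/5 36/5 0; 43/5 -54/5 0; 0 0 1]
det M = -36; M⁻¹ = [3/10 1/5 0; 43/180 1/15 0; 0 0 1]
M⁻¹ · (0, 15)ᵀ = (3, 1)ᵀ

p = (3, 1)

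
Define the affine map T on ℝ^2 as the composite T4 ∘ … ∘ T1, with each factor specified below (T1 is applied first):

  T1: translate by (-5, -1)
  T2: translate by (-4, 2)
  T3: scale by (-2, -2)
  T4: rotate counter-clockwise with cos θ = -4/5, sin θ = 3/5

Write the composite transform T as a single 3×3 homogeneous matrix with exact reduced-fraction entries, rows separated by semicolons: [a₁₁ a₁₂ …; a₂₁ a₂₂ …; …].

T = [8/5 6/5 -66/5; -6/5 8/5 62/5; 0 0 1]

T1 = [1 0 -5; 0 1 -1; 0 0 1]
T2·T1 = [1 0 -9; 0 1 1; 0 0 1]
T3·…·T1 = [-2 0 18; 0 -2 -2; 0 0 1]
T4·…·T1 = [8/5 6/5 -66/5; -6/5 8/5 62/5; 0 0 1]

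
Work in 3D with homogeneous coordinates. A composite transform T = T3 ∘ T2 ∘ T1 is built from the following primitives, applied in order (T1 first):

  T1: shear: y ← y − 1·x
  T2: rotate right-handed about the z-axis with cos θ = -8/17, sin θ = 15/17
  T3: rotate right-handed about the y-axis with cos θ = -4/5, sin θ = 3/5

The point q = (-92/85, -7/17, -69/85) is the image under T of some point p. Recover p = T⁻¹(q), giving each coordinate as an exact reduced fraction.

p = (-1, -2, 0)

T1 = [1 0 0 0; -1 1 0 0; 0 0 1 0; 0 0 0 1]
T2·T1 = [7/17 -15/17 0 0; 23/17 -8/17 0 0; 0 0 1 0; 0 0 0 1]
T3·…·T1 = [-28/85 12/17 3/5 0; 23/17 -8/17 0 0; -21/85 9/17 -4/5 0; 0 0 0 1]
det M = 1; M⁻¹ = [32/85 15/17 24/85 0; 92/85 7/17 69/85 0; 3/5 0 -4/5 0; 0 0 0 1]
M⁻¹ · (-92/85, -7/17, -69/85)ᵀ = (-1, -2, 0)ᵀ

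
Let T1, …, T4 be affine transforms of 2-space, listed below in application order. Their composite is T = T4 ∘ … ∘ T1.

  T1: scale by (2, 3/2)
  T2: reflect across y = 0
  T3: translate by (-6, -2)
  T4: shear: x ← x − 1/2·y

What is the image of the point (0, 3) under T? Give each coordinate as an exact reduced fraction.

T1 scale by (2, 3/2): (0, 3) → (0, 9/2)
T2 reflect across y = 0: (0, 9/2) → (0, -9/2)
T3 translate by (-6, -2): (0, -9/2) → (-6, -13/2)
T4 shear: x ← x − 1/2·y: (-6, -13/2) → (-11/4, -13/2)

T(p) = (-11/4, -13/2)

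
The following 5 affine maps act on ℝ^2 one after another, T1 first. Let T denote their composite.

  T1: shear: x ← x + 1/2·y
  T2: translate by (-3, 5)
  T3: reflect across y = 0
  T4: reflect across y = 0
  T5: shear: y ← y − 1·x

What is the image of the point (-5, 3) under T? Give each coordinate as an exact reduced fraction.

T1 shear: x ← x + 1/2·y: (-5, 3) → (-7/2, 3)
T2 translate by (-3, 5): (-7/2, 3) → (-13/2, 8)
T3 reflect across y = 0: (-13/2, 8) → (-13/2, -8)
T4 reflect across y = 0: (-13/2, -8) → (-13/2, 8)
T5 shear: y ← y − 1·x: (-13/2, 8) → (-13/2, 29/2)

T(p) = (-13/2, 29/2)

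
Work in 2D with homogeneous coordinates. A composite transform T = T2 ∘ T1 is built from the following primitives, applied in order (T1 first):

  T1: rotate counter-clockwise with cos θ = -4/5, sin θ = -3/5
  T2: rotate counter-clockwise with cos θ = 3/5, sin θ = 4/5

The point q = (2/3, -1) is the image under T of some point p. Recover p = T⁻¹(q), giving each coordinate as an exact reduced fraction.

p = (1, 2/3)

T1 = [-4/5 3/5 0; -3/5 -4/5 0; 0 0 1]
T2·T1 = [0 1 0; -1 0 0; 0 0 1]
det M = 1; M⁻¹ = [0 -1 0; 1 0 0; 0 0 1]
M⁻¹ · (2/3, -1)ᵀ = (1, 2/3)ᵀ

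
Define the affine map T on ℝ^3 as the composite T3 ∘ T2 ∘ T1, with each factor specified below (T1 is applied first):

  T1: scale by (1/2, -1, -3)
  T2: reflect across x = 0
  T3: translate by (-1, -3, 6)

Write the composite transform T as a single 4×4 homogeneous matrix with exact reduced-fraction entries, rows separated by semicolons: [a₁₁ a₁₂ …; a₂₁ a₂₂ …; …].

T = [-1/2 0 0 -1; 0 -1 0 -3; 0 0 -3 6; 0 0 0 1]

T1 = [1/2 0 0 0; 0 -1 0 0; 0 0 -3 0; 0 0 0 1]
T2·T1 = [-1/2 0 0 0; 0 -1 0 0; 0 0 -3 0; 0 0 0 1]
T3·…·T1 = [-1/2 0 0 -1; 0 -1 0 -3; 0 0 -3 6; 0 0 0 1]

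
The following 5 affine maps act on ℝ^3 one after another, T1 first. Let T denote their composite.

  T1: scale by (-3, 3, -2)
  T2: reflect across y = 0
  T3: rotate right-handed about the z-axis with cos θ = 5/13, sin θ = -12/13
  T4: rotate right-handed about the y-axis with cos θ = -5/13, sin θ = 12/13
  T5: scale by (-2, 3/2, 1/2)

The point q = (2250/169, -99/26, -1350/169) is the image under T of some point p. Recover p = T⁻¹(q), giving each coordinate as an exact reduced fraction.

p = (-3, -5, 0)

T1 = [-3 0 0 0; 0 3 0 0; 0 0 -2 0; 0 0 0 1]
T2·T1 = [-3 0 0 0; 0 -3 0 0; 0 0 -2 0; 0 0 0 1]
T3·…·T1 = [-15/13 -36/13 0 0; 36/13 -15/13 0 0; 0 0 -2 0; 0 0 0 1]
T4·…·T1 = [75/169 180/169 -24/13 0; 36/13 -15/13 0 0; 180/169 432/169 10/13 0; 0 0 0 1]
T5·…·T1 = [-150/169 -360/169 48/13 0; 54/13 -45/26 0 0; 90/169 216/169 5/13 0; 0 0 0 1]
det M = 27; M⁻¹ = [-25/1014 8/39 40/169 0; -10/169 -10/117 96/169 0; 3/13 0 5/13 0; 0 0 0 1]
M⁻¹ · (2250/169, -99/26, -1350/169)ᵀ = (-3, -5, 0)ᵀ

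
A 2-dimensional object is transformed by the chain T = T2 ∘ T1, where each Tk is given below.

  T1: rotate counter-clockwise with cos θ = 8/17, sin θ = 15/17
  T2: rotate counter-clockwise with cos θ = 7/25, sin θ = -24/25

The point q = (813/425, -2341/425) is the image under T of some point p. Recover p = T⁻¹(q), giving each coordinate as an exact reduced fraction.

T1 = [8/17 -15/17 0; 15/17 8/17 0; 0 0 1]
T2·T1 = [416/425 87/425 0; -87/425 416/425 0; 0 0 1]
det M = 1; M⁻¹ = [416/425 -87/425 0; 87/425 416/425 0; 0 0 1]
M⁻¹ · (813/425, -2341/425)ᵀ = (3, -5)ᵀ

p = (3, -5)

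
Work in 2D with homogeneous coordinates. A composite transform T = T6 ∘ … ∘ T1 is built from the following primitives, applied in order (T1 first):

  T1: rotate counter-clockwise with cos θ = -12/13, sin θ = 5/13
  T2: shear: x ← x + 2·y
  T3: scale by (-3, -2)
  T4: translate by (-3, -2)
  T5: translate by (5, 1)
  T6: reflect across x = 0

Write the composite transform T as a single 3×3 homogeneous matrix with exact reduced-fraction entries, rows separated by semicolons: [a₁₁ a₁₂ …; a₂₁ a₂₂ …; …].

T1 = [-12/13 -5/13 0; 5/13 -12/13 0; 0 0 1]
T2·T1 = [-2/13 -29/13 0; 5/13 -12/13 0; 0 0 1]
T3·…·T1 = [6/13 87/13 0; -10/13 24/13 0; 0 0 1]
T4·…·T1 = [6/13 87/13 -3; -10/13 24/13 -2; 0 0 1]
T5·…·T1 = [6/13 87/13 2; -10/13 24/13 -1; 0 0 1]
T6·…·T1 = [-6/13 -87/13 -2; -10/13 24/13 -1; 0 0 1]

T = [-6/13 -87/13 -2; -10/13 24/13 -1; 0 0 1]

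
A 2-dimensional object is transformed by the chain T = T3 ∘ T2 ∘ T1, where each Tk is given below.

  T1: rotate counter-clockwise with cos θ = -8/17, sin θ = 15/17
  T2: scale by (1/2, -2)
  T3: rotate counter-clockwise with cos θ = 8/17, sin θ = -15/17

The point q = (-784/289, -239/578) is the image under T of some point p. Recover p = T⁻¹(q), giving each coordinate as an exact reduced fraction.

p = (2, 1)

T1 = [-8/17 -15/17 0; 15/17 -8/17 0; 0 0 1]
T2·T1 = [-4/17 -15/34 0; -30/17 16/17 0; 0 0 1]
T3·…·T1 = [-482/289 180/289 0; -180/289 481/578 0; 0 0 1]
det M = -1; M⁻¹ = [-481/578 180/289 0; -180/289 482/289 0; 0 0 1]
M⁻¹ · (-784/289, -239/578)ᵀ = (2, 1)ᵀ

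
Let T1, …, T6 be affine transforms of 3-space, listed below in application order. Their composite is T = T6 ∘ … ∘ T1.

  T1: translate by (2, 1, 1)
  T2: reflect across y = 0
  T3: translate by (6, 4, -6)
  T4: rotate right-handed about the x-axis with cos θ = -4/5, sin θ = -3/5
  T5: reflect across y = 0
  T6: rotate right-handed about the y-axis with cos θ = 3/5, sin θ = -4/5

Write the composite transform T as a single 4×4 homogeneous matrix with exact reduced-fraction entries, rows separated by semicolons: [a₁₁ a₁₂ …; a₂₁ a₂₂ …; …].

T1 = [1 0 0 2; 0 1 0 1; 0 0 1 1; 0 0 0 1]
T2·T1 = [1 0 0 2; 0 -1 0 -1; 0 0 1 1; 0 0 0 1]
T3·…·T1 = [1 0 0 8; 0 -1 0 3; 0 0 1 -5; 0 0 0 1]
T4·…·T1 = [1 0 0 8; 0 4/5 3/5 -27/5; 0 3/5 -4/5 11/5; 0 0 0 1]
T5·…·T1 = [1 0 0 8; 0 -4/5 -3/5 27/5; 0 3/5 -4/5 11/5; 0 0 0 1]
T6·…·T1 = [3/5 -12/25 16/25 76/25; 0 -4/5 -3/5 27/5; 4/5 9/25 -12/25 193/25; 0 0 0 1]

T = [3/5 -12/25 16/25 76/25; 0 -4/5 -3/5 27/5; 4/5 9/25 -12/25 193/25; 0 0 0 1]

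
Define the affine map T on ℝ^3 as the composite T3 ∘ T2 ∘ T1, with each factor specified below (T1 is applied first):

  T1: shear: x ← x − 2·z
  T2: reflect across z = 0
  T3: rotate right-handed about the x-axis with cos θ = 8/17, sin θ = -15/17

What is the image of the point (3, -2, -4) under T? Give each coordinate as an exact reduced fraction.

T1 shear: x ← x − 2·z: (3, -2, -4) → (11, -2, -4)
T2 reflect across z = 0: (11, -2, -4) → (11, -2, 4)
T3 rotate right-handed about the x-axis with cos θ = 8/17, sin θ = -15/17: (11, -2, 4) → (11, 44/17, 62/17)

T(p) = (11, 44/17, 62/17)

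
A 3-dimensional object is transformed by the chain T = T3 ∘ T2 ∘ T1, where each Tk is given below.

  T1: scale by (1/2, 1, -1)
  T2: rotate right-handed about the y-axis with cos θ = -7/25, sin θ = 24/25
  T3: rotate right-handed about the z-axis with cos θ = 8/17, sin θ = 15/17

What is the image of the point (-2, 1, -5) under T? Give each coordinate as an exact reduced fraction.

T1 scale by (1/2, 1, -1): (-2, 1, -5) → (-1, 1, 5)
T2 rotate right-handed about the y-axis with cos θ = -7/25, sin θ = 24/25: (-1, 1, 5) → (127/25, 1, -11/25)
T3 rotate right-handed about the z-axis with cos θ = 8/17, sin θ = 15/17: (127/25, 1, -11/25) → (641/425, 421/85, -11/25)

T(p) = (641/425, 421/85, -11/25)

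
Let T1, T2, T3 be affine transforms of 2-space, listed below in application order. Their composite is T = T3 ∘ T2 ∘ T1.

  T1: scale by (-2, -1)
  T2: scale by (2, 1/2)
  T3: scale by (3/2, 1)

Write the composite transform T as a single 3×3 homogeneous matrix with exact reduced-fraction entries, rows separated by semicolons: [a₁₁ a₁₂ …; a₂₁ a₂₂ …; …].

T = [-6 0 0; 0 -1/2 0; 0 0 1]

T1 = [-2 0 0; 0 -1 0; 0 0 1]
T2·T1 = [-4 0 0; 0 -1/2 0; 0 0 1]
T3·…·T1 = [-6 0 0; 0 -1/2 0; 0 0 1]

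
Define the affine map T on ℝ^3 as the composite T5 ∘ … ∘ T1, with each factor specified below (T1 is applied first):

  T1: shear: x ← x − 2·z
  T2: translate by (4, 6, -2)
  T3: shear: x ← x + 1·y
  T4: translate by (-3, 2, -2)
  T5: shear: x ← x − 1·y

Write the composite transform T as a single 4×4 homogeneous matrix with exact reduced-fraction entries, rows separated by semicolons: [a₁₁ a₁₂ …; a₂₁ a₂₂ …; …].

T = [1 0 -2 -1; 0 1 0 8; 0 0 1 -4; 0 0 0 1]

T1 = [1 0 -2 0; 0 1 0 0; 0 0 1 0; 0 0 0 1]
T2·T1 = [1 0 -2 4; 0 1 0 6; 0 0 1 -2; 0 0 0 1]
T3·…·T1 = [1 1 -2 10; 0 1 0 6; 0 0 1 -2; 0 0 0 1]
T4·…·T1 = [1 1 -2 7; 0 1 0 8; 0 0 1 -4; 0 0 0 1]
T5·…·T1 = [1 0 -2 -1; 0 1 0 8; 0 0 1 -4; 0 0 0 1]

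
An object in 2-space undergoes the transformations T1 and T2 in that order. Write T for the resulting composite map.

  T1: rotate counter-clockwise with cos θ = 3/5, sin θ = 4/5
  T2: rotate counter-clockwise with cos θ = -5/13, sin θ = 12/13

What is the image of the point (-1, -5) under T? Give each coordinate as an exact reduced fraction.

T(p) = (11/5, 23/5)

T1 rotate counter-clockwise with cos θ = 3/5, sin θ = 4/5: (-1, -5) → (17/5, -19/5)
T2 rotate counter-clockwise with cos θ = -5/13, sin θ = 12/13: (17/5, -19/5) → (11/5, 23/5)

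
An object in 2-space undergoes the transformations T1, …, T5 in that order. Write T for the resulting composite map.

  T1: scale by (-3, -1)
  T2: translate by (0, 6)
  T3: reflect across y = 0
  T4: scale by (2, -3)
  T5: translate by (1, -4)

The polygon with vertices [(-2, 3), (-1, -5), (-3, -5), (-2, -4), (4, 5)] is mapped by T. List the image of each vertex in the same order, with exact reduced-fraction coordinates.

T1 scale by (-3, -1): (-2, 3) → (6, -3); (-1, -5) → (3, 5); (-3, -5) → (9, 5); (-2, -4) → (6, 4); (4, 5) → (-12, -5)
T2 translate by (0, 6): (6, -3) → (6, 3); (3, 5) → (3, 11); (9, 5) → (9, 11); (6, 4) → (6, 10); (-12, -5) → (-12, 1)
T3 reflect across y = 0: (6, 3) → (6, -3); (3, 11) → (3, -11); (9, 11) → (9, -11); (6, 10) → (6, -10); (-12, 1) → (-12, -1)
T4 scale by (2, -3): (6, -3) → (12, 9); (3, -11) → (6, 33); (9, -11) → (18, 33); (6, -10) → (12, 30); (-12, -1) → (-24, 3)
T5 translate by (1, -4): (12, 9) → (13, 5); (6, 33) → (7, 29); (18, 33) → (19, 29); (12, 30) → (13, 26); (-24, 3) → (-23, -1)

image vertices: (13, 5), (7, 29), (19, 29), (13, 26), (-23, -1)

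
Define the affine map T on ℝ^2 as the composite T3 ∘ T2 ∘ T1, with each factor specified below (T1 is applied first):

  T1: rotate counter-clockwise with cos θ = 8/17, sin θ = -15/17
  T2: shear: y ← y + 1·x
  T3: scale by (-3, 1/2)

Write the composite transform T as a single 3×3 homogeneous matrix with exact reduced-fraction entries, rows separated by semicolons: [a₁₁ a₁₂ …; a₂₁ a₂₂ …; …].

T1 = [8/17 15/17 0; -15/17 8/17 0; 0 0 1]
T2·T1 = [8/17 15/17 0; -7/17 23/17 0; 0 0 1]
T3·…·T1 = [-24/17 -45/17 0; -7/34 23/34 0; 0 0 1]

T = [-24/17 -45/17 0; -7/34 23/34 0; 0 0 1]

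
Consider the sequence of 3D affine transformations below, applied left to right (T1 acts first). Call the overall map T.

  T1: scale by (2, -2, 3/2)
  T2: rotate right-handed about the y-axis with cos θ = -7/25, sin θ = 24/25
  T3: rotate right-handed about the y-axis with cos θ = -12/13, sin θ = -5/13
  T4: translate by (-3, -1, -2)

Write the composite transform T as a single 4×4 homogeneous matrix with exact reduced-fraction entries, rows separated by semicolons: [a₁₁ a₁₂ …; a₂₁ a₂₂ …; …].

T1 = [2 0 0 0; 0 -2 0 0; 0 0 3/2 0; 0 0 0 1]
T2·T1 = [-14/25 0 36/25 0; 0 -2 0 0; -48/25 0 -21/50 0; 0 0 0 1]
T3·…·T1 = [408/325 0 -759/650 0; 0 -2 0 0; 506/325 0 306/325 0; 0 0 0 1]
T4·…·T1 = [408/325 0 -759/650 -3; 0 -2 0 -1; 506/325 0 306/325 -2; 0 0 0 1]

T = [408/325 0 -759/650 -3; 0 -2 0 -1; 506/325 0 306/325 -2; 0 0 0 1]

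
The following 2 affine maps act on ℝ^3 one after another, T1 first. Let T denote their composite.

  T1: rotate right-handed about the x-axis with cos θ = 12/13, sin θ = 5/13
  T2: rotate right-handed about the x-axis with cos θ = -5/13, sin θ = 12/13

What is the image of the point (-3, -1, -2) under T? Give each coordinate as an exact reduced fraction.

T(p) = (-3, 358/169, 121/169)

T1 rotate right-handed about the x-axis with cos θ = 12/13, sin θ = 5/13: (-3, -1, -2) → (-3, -2/13, -29/13)
T2 rotate right-handed about the x-axis with cos θ = -5/13, sin θ = 12/13: (-3, -2/13, -29/13) → (-3, 358/169, 121/169)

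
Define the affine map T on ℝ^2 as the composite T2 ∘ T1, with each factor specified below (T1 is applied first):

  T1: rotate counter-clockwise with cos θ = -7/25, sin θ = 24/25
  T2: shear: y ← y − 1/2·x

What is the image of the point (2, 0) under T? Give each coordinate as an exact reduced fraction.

T1 rotate counter-clockwise with cos θ = -7/25, sin θ = 24/25: (2, 0) → (-14/25, 48/25)
T2 shear: y ← y − 1/2·x: (-14/25, 48/25) → (-14/25, 11/5)

T(p) = (-14/25, 11/5)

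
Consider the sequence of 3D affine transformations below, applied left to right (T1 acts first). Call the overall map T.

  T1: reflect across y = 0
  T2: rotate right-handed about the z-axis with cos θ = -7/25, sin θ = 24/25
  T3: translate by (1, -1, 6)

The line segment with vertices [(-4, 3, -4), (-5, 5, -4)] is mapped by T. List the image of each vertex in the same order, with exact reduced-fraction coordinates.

T1 reflect across y = 0: (-4, 3, -4) → (-4, -3, -4); (-5, 5, -4) → (-5, -5, -4)
T2 rotate right-handed about the z-axis with cos θ = -7/25, sin θ = 24/25: (-4, -3, -4) → (4, -3, -4); (-5, -5, -4) → (31/5, -17/5, -4)
T3 translate by (1, -1, 6): (4, -3, -4) → (5, -4, 2); (31/5, -17/5, -4) → (36/5, -22/5, 2)

image vertices: (5, -4, 2), (36/5, -22/5, 2)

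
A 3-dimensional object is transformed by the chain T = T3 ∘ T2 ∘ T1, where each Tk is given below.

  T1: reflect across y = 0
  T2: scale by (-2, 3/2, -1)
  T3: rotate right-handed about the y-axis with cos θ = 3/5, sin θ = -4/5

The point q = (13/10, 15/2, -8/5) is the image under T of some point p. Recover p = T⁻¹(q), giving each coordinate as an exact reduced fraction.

p = (1/4, -5, 2)

T1 = [1 0 0 0; 0 -1 0 0; 0 0 1 0; 0 0 0 1]
T2·T1 = [-2 0 0 0; 0 -3/2 0 0; 0 0 -1 0; 0 0 0 1]
T3·…·T1 = [-6/5 0 4/5 0; 0 -3/2 0 0; -8/5 0 -3/5 0; 0 0 0 1]
det M = -3; M⁻¹ = [-3/10 0 -2/5 0; 0 -2/3 0 0; 4/5 0 -3/5 0; 0 0 0 1]
M⁻¹ · (13/10, 15/2, -8/5)ᵀ = (1/4, -5, 2)ᵀ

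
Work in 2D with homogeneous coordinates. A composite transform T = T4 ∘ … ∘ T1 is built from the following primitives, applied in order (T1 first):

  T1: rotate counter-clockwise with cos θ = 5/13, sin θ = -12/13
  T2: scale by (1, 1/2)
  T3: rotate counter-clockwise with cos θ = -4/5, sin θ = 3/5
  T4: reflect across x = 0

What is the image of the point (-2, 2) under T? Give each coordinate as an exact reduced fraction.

T1 rotate counter-clockwise with cos θ = 5/13, sin θ = -12/13: (-2, 2) → (14/13, 34/13)
T2 scale by (1, 1/2): (14/13, 34/13) → (14/13, 17/13)
T3 rotate counter-clockwise with cos θ = -4/5, sin θ = 3/5: (14/13, 17/13) → (-107/65, -2/5)
T4 reflect across x = 0: (-107/65, -2/5) → (107/65, -2/5)

T(p) = (107/65, -2/5)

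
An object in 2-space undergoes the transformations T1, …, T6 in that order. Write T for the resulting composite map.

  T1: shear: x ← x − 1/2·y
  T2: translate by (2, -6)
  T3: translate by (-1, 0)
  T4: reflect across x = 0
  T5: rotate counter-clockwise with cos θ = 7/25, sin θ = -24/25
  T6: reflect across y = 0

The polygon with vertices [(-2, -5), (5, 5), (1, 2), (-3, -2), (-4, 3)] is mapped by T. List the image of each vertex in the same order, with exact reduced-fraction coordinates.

image vertices: (-549/50, 41/25), (-97/50, -77/25), (-103/25, 4/25), (-37/5, 16/5), (-81/50, 129/25)

T1 shear: x ← x − 1/2·y: (-2, -5) → (1/2, -5); (5, 5) → (5/2, 5); (1, 2) → (0, 2); (-3, -2) → (-2, -2); (-4, 3) → (-11/2, 3)
T2 translate by (2, -6): (1/2, -5) → (5/2, -11); (5/2, 5) → (9/2, -1); (0, 2) → (2, -4); (-2, -2) → (0, -8); (-11/2, 3) → (-7/2, -3)
T3 translate by (-1, 0): (5/2, -11) → (3/2, -11); (9/2, -1) → (7/2, -1); (2, -4) → (1, -4); (0, -8) → (-1, -8); (-7/2, -3) → (-9/2, -3)
T4 reflect across x = 0: (3/2, -11) → (-3/2, -11); (7/2, -1) → (-7/2, -1); (1, -4) → (-1, -4); (-1, -8) → (1, -8); (-9/2, -3) → (9/2, -3)
T5 rotate counter-clockwise with cos θ = 7/25, sin θ = -24/25: (-3/2, -11) → (-549/50, -41/25); (-7/2, -1) → (-97/50, 77/25); (-1, -4) → (-103/25, -4/25); (1, -8) → (-37/5, -16/5); (9/2, -3) → (-81/50, -129/25)
T6 reflect across y = 0: (-549/50, -41/25) → (-549/50, 41/25); (-97/50, 77/25) → (-97/50, -77/25); (-103/25, -4/25) → (-103/25, 4/25); (-37/5, -16/5) → (-37/5, 16/5); (-81/50, -129/25) → (-81/50, 129/25)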